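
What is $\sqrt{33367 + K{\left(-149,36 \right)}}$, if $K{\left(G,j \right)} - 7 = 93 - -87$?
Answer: $\sqrt{33554} \approx 183.18$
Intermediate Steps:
$K{\left(G,j \right)} = 187$ ($K{\left(G,j \right)} = 7 + \left(93 - -87\right) = 7 + \left(93 + 87\right) = 7 + 180 = 187$)
$\sqrt{33367 + K{\left(-149,36 \right)}} = \sqrt{33367 + 187} = \sqrt{33554}$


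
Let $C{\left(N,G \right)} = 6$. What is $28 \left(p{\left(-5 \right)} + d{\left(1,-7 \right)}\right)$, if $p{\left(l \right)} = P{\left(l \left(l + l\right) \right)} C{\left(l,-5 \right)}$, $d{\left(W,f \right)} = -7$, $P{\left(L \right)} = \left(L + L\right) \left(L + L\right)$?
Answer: $1679804$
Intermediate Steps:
$P{\left(L \right)} = 4 L^{2}$ ($P{\left(L \right)} = 2 L 2 L = 4 L^{2}$)
$p{\left(l \right)} = 96 l^{4}$ ($p{\left(l \right)} = 4 \left(l \left(l + l\right)\right)^{2} \cdot 6 = 4 \left(l 2 l\right)^{2} \cdot 6 = 4 \left(2 l^{2}\right)^{2} \cdot 6 = 4 \cdot 4 l^{4} \cdot 6 = 16 l^{4} \cdot 6 = 96 l^{4}$)
$28 \left(p{\left(-5 \right)} + d{\left(1,-7 \right)}\right) = 28 \left(96 \left(-5\right)^{4} - 7\right) = 28 \left(96 \cdot 625 - 7\right) = 28 \left(60000 - 7\right) = 28 \cdot 59993 = 1679804$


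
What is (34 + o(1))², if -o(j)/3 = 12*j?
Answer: 4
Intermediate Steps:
o(j) = -36*j
(34 + o(1))² = (34 - 36*1)² = (34 - 36)² = (-2)² = 4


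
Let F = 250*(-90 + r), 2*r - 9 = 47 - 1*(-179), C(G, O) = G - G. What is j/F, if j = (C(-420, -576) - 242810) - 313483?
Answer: -556293/6875 ≈ -80.915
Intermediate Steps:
C(G, O) = 0
r = 235/2 (r = 9/2 + (47 - 1*(-179))/2 = 9/2 + (47 + 179)/2 = 9/2 + (½)*226 = 9/2 + 113 = 235/2 ≈ 117.50)
F = 6875 (F = 250*(-90 + 235/2) = 250*(55/2) = 6875)
j = -556293 (j = (0 - 242810) - 313483 = -242810 - 313483 = -556293)
j/F = -556293/6875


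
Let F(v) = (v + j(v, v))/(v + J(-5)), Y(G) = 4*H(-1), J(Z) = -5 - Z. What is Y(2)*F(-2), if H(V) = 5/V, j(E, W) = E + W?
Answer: -60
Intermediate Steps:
Y(G) = -20 (Y(G) = 4*(5/(-1)) = 4*(5*(-1)) = 4*(-5) = -20)
F(v) = 3 (F(v) = (v + (v + v))/(v + (-5 - 1*(-5))) = (v + 2*v)/(v + (-5 + 5)) = (3*v)/(v + 0) = (3*v)/v = 3)
Y(2)*F(-2) = -20*3 = -60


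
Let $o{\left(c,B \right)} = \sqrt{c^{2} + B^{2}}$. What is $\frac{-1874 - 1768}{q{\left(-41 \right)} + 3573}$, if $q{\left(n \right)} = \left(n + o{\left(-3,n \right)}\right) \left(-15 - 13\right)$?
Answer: $- \frac{5731294}{6987627} - \frac{441896 \sqrt{10}}{6987627} \approx -1.0202$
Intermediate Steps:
$o{\left(c,B \right)} = \sqrt{B^{2} + c^{2}}$
$q{\left(n \right)} = - 28 n - 28 \sqrt{9 + n^{2}}$ ($q{\left(n \right)} = \left(n + \sqrt{n^{2} + \left(-3\right)^{2}}\right) \left(-15 - 13\right) = \left(n + \sqrt{n^{2} + 9}\right) \left(-28\right) = \left(n + \sqrt{9 + n^{2}}\right) \left(-28\right) = - 28 n - 28 \sqrt{9 + n^{2}}$)
$\frac{-1874 - 1768}{q{\left(-41 \right)} + 3573} = \frac{-1874 - 1768}{\left(\left(-28\right) \left(-41\right) - 28 \sqrt{9 + \left(-41\right)^{2}}\right) + 3573} = - \frac{3642}{\left(1148 - 28 \sqrt{9 + 1681}\right) + 3573} = - \frac{3642}{\left(1148 - 28 \sqrt{1690}\right) + 3573} = - \frac{3642}{\left(1148 - 28 \cdot 13 \sqrt{10}\right) + 3573} = - \frac{3642}{\left(1148 - 364 \sqrt{10}\right) + 3573} = - \frac{3642}{4721 - 364 \sqrt{10}}$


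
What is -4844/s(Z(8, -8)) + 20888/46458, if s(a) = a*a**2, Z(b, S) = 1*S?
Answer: 29467151/2973312 ≈ 9.9106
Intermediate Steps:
Z(b, S) = S
s(a) = a**3
-4844/s(Z(8, -8)) + 20888/46458 = -4844/((-8)**3) + 20888/46458 = -4844/(-512) + 20888*(1/46458) = -4844*(-1/512) + 10444/23229 = 1211/128 + 10444/23229 = 29467151/2973312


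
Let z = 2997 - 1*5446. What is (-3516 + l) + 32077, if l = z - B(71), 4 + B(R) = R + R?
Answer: 25974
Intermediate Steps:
B(R) = -4 + 2*R (B(R) = -4 + (R + R) = -4 + 2*R)
z = -2449 (z = 2997 - 5446 = -2449)
l = -2587 (l = -2449 - (-4 + 2*71) = -2449 - (-4 + 142) = -2449 - 1*138 = -2449 - 138 = -2587)
(-3516 + l) + 32077 = (-3516 - 2587) + 32077 = -6103 + 32077 = 25974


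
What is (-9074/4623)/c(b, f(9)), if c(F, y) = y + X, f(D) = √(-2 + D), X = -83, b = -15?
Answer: 376571/15907743 + 4537*√7/15907743 ≈ 0.024427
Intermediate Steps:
c(F, y) = -83 + y (c(F, y) = y - 83 = -83 + y)
(-9074/4623)/c(b, f(9)) = (-9074/4623)/(-83 + √(-2 + 9)) = (-9074*1/4623)/(-83 + √7) = -9074/(4623*(-83 + √7))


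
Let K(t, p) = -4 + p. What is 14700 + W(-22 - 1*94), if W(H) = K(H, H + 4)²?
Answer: 28156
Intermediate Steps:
W(H) = H² (W(H) = (-4 + (H + 4))² = (-4 + (4 + H))² = H²)
14700 + W(-22 - 1*94) = 14700 + (-22 - 1*94)² = 14700 + (-22 - 94)² = 14700 + (-116)² = 14700 + 13456 = 28156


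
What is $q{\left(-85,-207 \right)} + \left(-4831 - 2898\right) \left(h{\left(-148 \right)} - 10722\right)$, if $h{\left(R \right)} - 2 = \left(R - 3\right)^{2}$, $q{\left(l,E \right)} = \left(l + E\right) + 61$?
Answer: $-93374280$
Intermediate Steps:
$q{\left(l,E \right)} = 61 + E + l$ ($q{\left(l,E \right)} = \left(E + l\right) + 61 = 61 + E + l$)
$h{\left(R \right)} = 2 + \left(-3 + R\right)^{2}$ ($h{\left(R \right)} = 2 + \left(R - 3\right)^{2} = 2 + \left(-3 + R\right)^{2}$)
$q{\left(-85,-207 \right)} + \left(-4831 - 2898\right) \left(h{\left(-148 \right)} - 10722\right) = \left(61 - 207 - 85\right) + \left(-4831 - 2898\right) \left(\left(2 + \left(-3 - 148\right)^{2}\right) - 10722\right) = -231 - 7729 \left(\left(2 + \left(-151\right)^{2}\right) - 10722\right) = -231 - 7729 \left(\left(2 + 22801\right) - 10722\right) = -231 - 7729 \left(22803 - 10722\right) = -231 - 93374049 = -93374280$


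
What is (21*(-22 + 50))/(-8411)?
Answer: -588/8411 ≈ -0.069908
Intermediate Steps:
(21*(-22 + 50))/(-8411) = (21*28)*(-1/8411) = 588*(-1/8411) = -588/8411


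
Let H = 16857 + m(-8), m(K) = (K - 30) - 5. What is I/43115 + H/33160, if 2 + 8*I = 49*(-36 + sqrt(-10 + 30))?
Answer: 35880777/71484670 + 49*sqrt(5)/172460 ≈ 0.50257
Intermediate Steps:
m(K) = -35 + K (m(K) = (-30 + K) - 5 = -35 + K)
I = -883/4 + 49*sqrt(5)/4 (I = -1/4 + (49*(-36 + sqrt(-10 + 30)))/8 = -1/4 + (49*(-36 + sqrt(20)))/8 = -1/4 + (49*(-36 + 2*sqrt(5)))/8 = -1/4 + (-1764 + 98*sqrt(5))/8 = -1/4 + (-441/2 + 49*sqrt(5)/4) = -883/4 + 49*sqrt(5)/4 ≈ -193.36)
H = 16814 (H = 16857 + (-35 - 8) = 16857 - 43 = 16814)
I/43115 + H/33160 = (-883/4 + 49*sqrt(5)/4)/43115 + 16814/33160 = (-883/4 + 49*sqrt(5)/4)*(1/43115) + 16814*(1/33160) = (-883/172460 + 49*sqrt(5)/172460) + 8407/16580 = 35880777/71484670 + 49*sqrt(5)/172460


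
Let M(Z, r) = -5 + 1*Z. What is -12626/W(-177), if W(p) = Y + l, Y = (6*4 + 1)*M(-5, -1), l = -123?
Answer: 12626/373 ≈ 33.850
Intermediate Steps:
M(Z, r) = -5 + Z
Y = -250 (Y = (6*4 + 1)*(-5 - 5) = (24 + 1)*(-10) = 25*(-10) = -250)
W(p) = -373 (W(p) = -250 - 123 = -373)
-12626/W(-177) = -12626/(-373) = -12626*(-1/373) = 12626/373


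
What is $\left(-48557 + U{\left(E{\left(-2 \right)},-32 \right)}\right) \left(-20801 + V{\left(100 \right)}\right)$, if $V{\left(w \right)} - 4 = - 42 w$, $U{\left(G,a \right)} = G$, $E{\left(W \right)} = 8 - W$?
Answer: $1213529359$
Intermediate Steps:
$V{\left(w \right)} = 4 - 42 w$
$\left(-48557 + U{\left(E{\left(-2 \right)},-32 \right)}\right) \left(-20801 + V{\left(100 \right)}\right) = \left(-48557 + \left(8 - -2\right)\right) \left(-20801 + \left(4 - 4200\right)\right) = \left(-48557 + \left(8 + 2\right)\right) \left(-20801 + \left(4 - 4200\right)\right) = \left(-48557 + 10\right) \left(-20801 - 4196\right) = \left(-48547\right) \left(-24997\right) = 1213529359$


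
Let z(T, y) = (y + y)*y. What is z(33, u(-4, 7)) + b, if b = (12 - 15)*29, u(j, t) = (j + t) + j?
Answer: -85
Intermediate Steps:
u(j, t) = t + 2*j
b = -87 (b = -3*29 = -87)
z(T, y) = 2*y**2 (z(T, y) = (2*y)*y = 2*y**2)
z(33, u(-4, 7)) + b = 2*(7 + 2*(-4))**2 - 87 = 2*(7 - 8)**2 - 87 = 2*(-1)**2 - 87 = 2*1 - 87 = 2 - 87 = -85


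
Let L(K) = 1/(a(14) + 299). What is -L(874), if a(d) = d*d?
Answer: -1/495 ≈ -0.0020202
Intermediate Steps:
a(d) = d**2
L(K) = 1/495 (L(K) = 1/(14**2 + 299) = 1/(196 + 299) = 1/495)
-L(874) = -1*1/495 = -1/495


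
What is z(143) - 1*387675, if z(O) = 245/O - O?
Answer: -55457729/143 ≈ -3.8782e+5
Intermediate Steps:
z(O) = -O + 245/O
z(143) - 1*387675 = (-1*143 + 245/143) - 1*387675 = (-143 + 245*(1/143)) - 387675 = (-143 + 245/143) - 387675 = -20204/143 - 387675 = -55457729/143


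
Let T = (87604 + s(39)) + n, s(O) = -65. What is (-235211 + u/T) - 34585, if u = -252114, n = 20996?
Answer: -29282560974/108535 ≈ -2.6980e+5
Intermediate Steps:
T = 108535 (T = (87604 - 65) + 20996 = 87539 + 20996 = 108535)
(-235211 + u/T) - 34585 = (-235211 - 252114/108535) - 34585 = -25528877999/108535 - 34585 = -29282560974/108535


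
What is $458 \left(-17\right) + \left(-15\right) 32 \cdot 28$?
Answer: $-21226$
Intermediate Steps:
$458 \left(-17\right) + \left(-15\right) 32 \cdot 28 = -7786 - 13440 = -21226$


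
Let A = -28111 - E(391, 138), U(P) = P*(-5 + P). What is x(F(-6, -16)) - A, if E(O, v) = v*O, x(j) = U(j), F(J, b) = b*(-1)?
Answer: 82245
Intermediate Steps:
F(J, b) = -b
x(j) = j*(-5 + j)
E(O, v) = O*v
A = -82069 (A = -28111 - 391*138 = -28111 - 1*53958 = -28111 - 53958 = -82069)
x(F(-6, -16)) - A = (-1*(-16))*(-5 - 1*(-16)) - 1*(-82069) = 16*(-5 + 16) + 82069 = 16*11 + 82069 = 176 + 82069 = 82245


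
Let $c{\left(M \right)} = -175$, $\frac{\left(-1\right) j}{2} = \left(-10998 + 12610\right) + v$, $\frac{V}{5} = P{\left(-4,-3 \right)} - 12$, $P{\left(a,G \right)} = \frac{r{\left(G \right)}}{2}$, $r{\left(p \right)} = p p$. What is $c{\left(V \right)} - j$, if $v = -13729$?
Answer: $-24409$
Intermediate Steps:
$r{\left(p \right)} = p^{2}$
$P{\left(a,G \right)} = \frac{G^{2}}{2}$
$V = - \frac{75}{2}$ ($V = 5 \left(\frac{\left(-3\right)^{2}}{2} - 12\right) = 5 \left(\frac{1}{2} \cdot 9 - 12\right) = 5 \left(\frac{9}{2} - 12\right) = 5 \left(- \frac{15}{2}\right) = - \frac{75}{2} \approx -37.5$)
$j = 24234$ ($j = - 2 \left(\left(-10998 + 12610\right) - 13729\right) = - 2 \left(1612 - 13729\right) = \left(-2\right) \left(-12117\right) = 24234$)
$c{\left(V \right)} - j = -175 - 24234 = -24409$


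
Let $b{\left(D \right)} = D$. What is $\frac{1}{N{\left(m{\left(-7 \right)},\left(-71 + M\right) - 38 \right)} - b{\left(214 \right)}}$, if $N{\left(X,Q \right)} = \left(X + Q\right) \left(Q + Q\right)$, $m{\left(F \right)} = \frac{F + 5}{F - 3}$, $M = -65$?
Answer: $\frac{5}{301342} \approx 1.6592 \cdot 10^{-5}$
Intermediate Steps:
$m{\left(F \right)} = \frac{5 + F}{-3 + F}$
$N{\left(X,Q \right)} = 2 Q \left(Q + X\right)$ ($N{\left(X,Q \right)} = \left(Q + X\right) 2 Q = 2 Q \left(Q + X\right)$)
$\frac{1}{N{\left(m{\left(-7 \right)},\left(-71 + M\right) - 38 \right)} - b{\left(214 \right)}} = \frac{1}{2 \left(\left(-71 - 65\right) - 38\right) \left(\left(\left(-71 - 65\right) - 38\right) + \frac{5 - 7}{-3 - 7}\right) - 214} = \frac{1}{2 \left(-136 - 38\right) \left(\left(-136 - 38\right) + \frac{1}{-10} \left(-2\right)\right) - 214} = \frac{1}{2 \left(-174\right) \left(-174 - - \frac{1}{5}\right) - 214} = \frac{1}{2 \left(-174\right) \left(-174 + \frac{1}{5}\right) - 214} = \frac{1}{2 \left(-174\right) \left(- \frac{869}{5}\right) - 214} = \frac{1}{\frac{302412}{5} - 214} = \frac{1}{\frac{301342}{5}} = \frac{5}{301342}$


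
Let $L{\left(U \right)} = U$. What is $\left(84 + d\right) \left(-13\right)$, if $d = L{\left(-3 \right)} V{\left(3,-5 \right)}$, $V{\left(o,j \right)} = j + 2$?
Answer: $-1209$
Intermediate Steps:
$V{\left(o,j \right)} = 2 + j$
$d = 9$ ($d = - 3 \left(2 - 5\right) = \left(-3\right) \left(-3\right) = 9$)
$\left(84 + d\right) \left(-13\right) = \left(84 + 9\right) \left(-13\right) = 93 \left(-13\right) = -1209$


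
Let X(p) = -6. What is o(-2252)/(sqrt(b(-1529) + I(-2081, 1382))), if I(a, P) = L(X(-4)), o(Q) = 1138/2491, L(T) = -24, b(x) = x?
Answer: -1138*I*sqrt(1553)/3868523 ≈ -0.011593*I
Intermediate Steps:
o(Q) = 1138/2491 (o(Q) = 1138*(1/2491) = 1138/2491)
I(a, P) = -24
o(-2252)/(sqrt(b(-1529) + I(-2081, 1382))) = 1138/(2491*(sqrt(-1529 - 24))) = 1138/(2491*(sqrt(-1553))) = 1138/(2491*((I*sqrt(1553)))) = 1138*(-I*sqrt(1553)/1553)/2491 = -1138*I*sqrt(1553)/3868523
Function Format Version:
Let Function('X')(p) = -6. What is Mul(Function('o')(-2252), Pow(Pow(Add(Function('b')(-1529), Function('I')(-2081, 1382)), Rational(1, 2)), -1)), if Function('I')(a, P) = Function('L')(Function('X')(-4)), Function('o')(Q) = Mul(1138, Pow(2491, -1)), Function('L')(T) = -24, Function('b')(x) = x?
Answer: Mul(Rational(-1138, 3868523), I, Pow(1553, Rational(1, 2))) ≈ Mul(-0.011593, I)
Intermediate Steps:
Function('o')(Q) = Rational(1138, 2491) (Function('o')(Q) = Mul(1138, Rational(1, 2491)) = Rational(1138, 2491))
Function('I')(a, P) = -24
Mul(Function('o')(-2252), Pow(Pow(Add(Function('b')(-1529), Function('I')(-2081, 1382)), Rational(1, 2)), -1)) = Mul(Rational(1138, 2491), Pow(Pow(Add(-1529, -24), Rational(1, 2)), -1)) = Mul(Rational(1138, 2491), Pow(Pow(-1553, Rational(1, 2)), -1)) = Mul(Rational(1138, 2491), Pow(Mul(I, Pow(1553, Rational(1, 2))), -1)) = Mul(Rational(1138, 2491), Mul(Rational(-1, 1553), I, Pow(1553, Rational(1, 2)))) = Mul(Rational(-1138, 3868523), I, Pow(1553, Rational(1, 2)))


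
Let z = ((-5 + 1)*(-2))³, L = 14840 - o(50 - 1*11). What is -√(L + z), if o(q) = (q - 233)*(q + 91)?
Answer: -42*√23 ≈ -201.42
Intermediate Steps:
o(q) = (-233 + q)*(91 + q)
L = 40060 (L = 14840 - (-21203 + (50 - 1*11)² - 142*(50 - 1*11)) = 14840 - (-21203 + (50 - 11)² - 142*(50 - 11)) = 14840 - (-21203 + 39² - 142*39) = 14840 - (-21203 + 1521 - 5538) = 14840 - 1*(-25220) = 14840 + 25220 = 40060)
z = 512 (z = (-4*(-2))³ = 8³ = 512)
-√(L + z) = -√(40060 + 512) = -√40572 = -42*√23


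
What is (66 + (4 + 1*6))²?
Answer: 5776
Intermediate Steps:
(66 + (4 + 1*6))² = (66 + (4 + 6))² = (66 + 10)² = 76² = 5776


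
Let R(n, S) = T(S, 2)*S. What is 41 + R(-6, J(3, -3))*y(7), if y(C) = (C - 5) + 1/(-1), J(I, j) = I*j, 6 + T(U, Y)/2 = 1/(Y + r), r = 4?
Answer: 146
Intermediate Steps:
T(U, Y) = -12 + 2/(4 + Y) (T(U, Y) = -12 + 2/(Y + 4) = -12 + 2/(4 + Y))
R(n, S) = -35*S/3 (R(n, S) = (2*(-23 - 6*2)/(4 + 2))*S = (2*(-23 - 12)/6)*S = (2*(⅙)*(-35))*S = -35*S/3)
y(C) = -6 + C (y(C) = (-5 + C) - 1 = -6 + C)
41 + R(-6, J(3, -3))*y(7) = 41 + (-35*(-3))*(-6 + 7) = 41 - 35/3*(-9)*1 = 41 + 105*1 = 41 + 105 = 146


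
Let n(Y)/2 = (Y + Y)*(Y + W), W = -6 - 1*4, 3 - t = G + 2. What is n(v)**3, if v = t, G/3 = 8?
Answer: 27983710656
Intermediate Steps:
G = 24 (G = 3*8 = 24)
t = -23 (t = 3 - (24 + 2) = 3 - 1*26 = 3 - 26 = -23)
W = -10 (W = -6 - 4 = -10)
v = -23
n(Y) = 4*Y*(-10 + Y) (n(Y) = 2*((Y + Y)*(Y - 10)) = 2*((2*Y)*(-10 + Y)) = 2*(2*Y*(-10 + Y)) = 4*Y*(-10 + Y))
n(v)**3 = (4*(-23)*(-10 - 23))**3 = (4*(-23)*(-33))**3 = 3036**3 = 27983710656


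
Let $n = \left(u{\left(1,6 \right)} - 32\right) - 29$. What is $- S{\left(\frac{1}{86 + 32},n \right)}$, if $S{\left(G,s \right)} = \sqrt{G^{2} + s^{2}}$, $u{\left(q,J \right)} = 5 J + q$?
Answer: $- \frac{\sqrt{12531601}}{118} \approx -30.0$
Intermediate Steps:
$u{\left(q,J \right)} = q + 5 J$
$n = -30$ ($n = \left(\left(1 + 5 \cdot 6\right) - 32\right) - 29 = \left(\left(1 + 30\right) - 32\right) - 29 = \left(31 - 32\right) - 29 = -1 - 29 = -30$)
$- S{\left(\frac{1}{86 + 32},n \right)} = - \sqrt{\left(\frac{1}{86 + 32}\right)^{2} + \left(-30\right)^{2}} = - \sqrt{\left(\frac{1}{118}\right)^{2} + 900} = - \sqrt{\frac{1}{13924} + 900} = - \sqrt{\frac{12531601}{13924}} = - \frac{\sqrt{12531601}}{118}$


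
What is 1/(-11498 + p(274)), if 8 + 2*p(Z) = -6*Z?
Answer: -1/12324 ≈ -8.1143e-5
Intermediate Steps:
p(Z) = -4 - 3*Z (p(Z) = -4 + (-6*Z)/2 = -4 - 3*Z)
1/(-11498 + p(274)) = 1/(-11498 + (-4 - 3*274)) = 1/(-11498 + (-4 - 822)) = 1/(-11498 - 826) = 1/(-12324) = -1/12324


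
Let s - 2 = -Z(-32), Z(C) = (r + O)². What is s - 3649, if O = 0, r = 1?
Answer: -3648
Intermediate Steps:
Z(C) = 1 (Z(C) = (1 + 0)² = 1² = 1)
s = 1 (s = 2 - 1*1 = 2 - 1 = 1)
s - 3649 = 1 - 3649 = -3648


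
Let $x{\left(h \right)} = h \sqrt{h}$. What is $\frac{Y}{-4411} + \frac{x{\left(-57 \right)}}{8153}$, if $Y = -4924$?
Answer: $\frac{4924}{4411} - \frac{57 i \sqrt{57}}{8153} \approx 1.1163 - 0.052783 i$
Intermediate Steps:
$x{\left(h \right)} = h^{\frac{3}{2}}$
$\frac{Y}{-4411} + \frac{x{\left(-57 \right)}}{8153} = - \frac{4924}{-4411} + \frac{\left(-57\right)^{\frac{3}{2}}}{8153} = \left(-4924\right) \left(- \frac{1}{4411}\right) + - 57 i \sqrt{57} \cdot \frac{1}{8153} = \frac{4924}{4411} - \frac{57 i \sqrt{57}}{8153}$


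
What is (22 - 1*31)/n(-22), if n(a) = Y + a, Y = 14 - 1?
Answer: 1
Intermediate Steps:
Y = 13
n(a) = 13 + a
(22 - 1*31)/n(-22) = (22 - 1*31)/(13 - 22) = (22 - 31)/(-9) = -9*(-⅑) = 1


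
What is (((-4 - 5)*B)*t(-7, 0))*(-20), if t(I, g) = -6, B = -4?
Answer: 4320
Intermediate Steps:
(((-4 - 5)*B)*t(-7, 0))*(-20) = (((-4 - 5)*(-4))*(-6))*(-20) = (-9*(-4)*(-6))*(-20) = (36*(-6))*(-20) = -216*(-20) = 4320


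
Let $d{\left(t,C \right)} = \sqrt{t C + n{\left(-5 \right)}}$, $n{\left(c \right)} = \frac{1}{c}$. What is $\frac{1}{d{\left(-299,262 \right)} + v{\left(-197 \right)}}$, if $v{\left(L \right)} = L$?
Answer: $- \frac{985}{585736} - \frac{i \sqrt{1958455}}{585736} \approx -0.0016816 - 0.0023892 i$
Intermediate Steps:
$d{\left(t,C \right)} = \sqrt{- \frac{1}{5} + C t}$ ($d{\left(t,C \right)} = \sqrt{t C + \frac{1}{-5}} = \sqrt{C t - \frac{1}{5}} = \sqrt{- \frac{1}{5} + C t}$)
$\frac{1}{d{\left(-299,262 \right)} + v{\left(-197 \right)}} = \frac{1}{\frac{\sqrt{-5 + 25 \cdot 262 \left(-299\right)}}{5} - 197} = \frac{1}{\frac{\sqrt{-5 - 1958450}}{5} - 197} = \frac{1}{\frac{\sqrt{-1958455}}{5} - 197} = \frac{1}{\frac{i \sqrt{1958455}}{5} - 197} = \frac{1}{-197 + \frac{i \sqrt{1958455}}{5}}$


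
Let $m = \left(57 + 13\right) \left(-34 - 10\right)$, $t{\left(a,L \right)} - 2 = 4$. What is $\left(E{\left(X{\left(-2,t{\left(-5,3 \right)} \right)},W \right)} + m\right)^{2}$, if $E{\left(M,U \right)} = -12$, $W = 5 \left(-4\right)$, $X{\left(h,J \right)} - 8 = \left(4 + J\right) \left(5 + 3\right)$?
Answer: $9560464$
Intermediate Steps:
$t{\left(a,L \right)} = 6$ ($t{\left(a,L \right)} = 2 + 4 = 6$)
$m = -3080$ ($m = 70 \left(-44\right) = -3080$)
$X{\left(h,J \right)} = 40 + 8 J$ ($X{\left(h,J \right)} = 8 + \left(4 + J\right) \left(5 + 3\right) = 8 + \left(4 + J\right) 8 = 8 + \left(32 + 8 J\right) = 40 + 8 J$)
$W = -20$
$\left(E{\left(X{\left(-2,t{\left(-5,3 \right)} \right)},W \right)} + m\right)^{2} = \left(-12 - 3080\right)^{2} = \left(-3092\right)^{2} = 9560464$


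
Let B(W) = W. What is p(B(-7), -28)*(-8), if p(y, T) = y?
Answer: 56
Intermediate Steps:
p(B(-7), -28)*(-8) = -7*(-8) = 56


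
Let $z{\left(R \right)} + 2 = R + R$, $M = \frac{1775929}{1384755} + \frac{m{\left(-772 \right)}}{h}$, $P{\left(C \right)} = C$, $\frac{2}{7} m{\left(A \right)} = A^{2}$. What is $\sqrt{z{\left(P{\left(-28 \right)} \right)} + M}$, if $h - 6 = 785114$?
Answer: $\frac{i \sqrt{8150482114376280339}}{388285302} \approx 7.3526 i$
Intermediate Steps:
$m{\left(A \right)} = \frac{7 A^{2}}{2}$
$h = 785120$ ($h = 6 + 785114 = 785120$)
$M = \frac{3059170543}{776570604}$ ($M = \frac{1775929}{1384755} + \frac{\frac{7}{2} \left(-772\right)^{2}}{785120} = 1775929 \cdot \frac{1}{1384755} + \frac{7}{2} \cdot 595984 \cdot \frac{1}{785120} = \frac{1775929}{1384755} + 2085944 \cdot \frac{1}{785120} = \frac{1775929}{1384755} + \frac{37249}{14020} = \frac{3059170543}{776570604} \approx 3.9393$)
$z{\left(R \right)} = -2 + 2 R$ ($z{\left(R \right)} = -2 + \left(R + R\right) = -2 + 2 R$)
$\sqrt{z{\left(P{\left(-28 \right)} \right)} + M} = \sqrt{\left(-2 + 2 \left(-28\right)\right) + \frac{3059170543}{776570604}} = \sqrt{\left(-2 - 56\right) + \frac{3059170543}{776570604}} = \sqrt{-58 + \frac{3059170543}{776570604}} = \sqrt{- \frac{41981924489}{776570604}} = \frac{i \sqrt{8150482114376280339}}{388285302}$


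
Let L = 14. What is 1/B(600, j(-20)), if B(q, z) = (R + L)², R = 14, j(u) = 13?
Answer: 1/784 ≈ 0.0012755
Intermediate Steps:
B(q, z) = 784 (B(q, z) = (14 + 14)² = 28² = 784)
1/B(600, j(-20)) = 1/784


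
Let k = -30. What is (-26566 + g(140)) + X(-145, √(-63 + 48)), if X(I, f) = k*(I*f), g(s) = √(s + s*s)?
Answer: -26566 + 2*√4935 + 4350*I*√15 ≈ -26426.0 + 16847.0*I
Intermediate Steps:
g(s) = √(s + s²)
X(I, f) = -30*I*f
(-26566 + g(140)) + X(-145, √(-63 + 48)) = (-26566 + √(140*(1 + 140))) - 30*(-145)*√(-63 + 48) = (-26566 + √(140*141)) - 30*(-145)*√(-15) = (-26566 + √19740) - 30*(-145)*I*√15 = (-26566 + 2*√4935) + 4350*I*√15 = -26566 + 2*√4935 + 4350*I*√15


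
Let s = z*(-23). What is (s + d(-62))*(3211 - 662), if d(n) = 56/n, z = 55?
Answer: -100030407/31 ≈ -3.2268e+6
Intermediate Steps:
s = -1265 (s = 55*(-23) = -1265)
(s + d(-62))*(3211 - 662) = (-1265 + 56/(-62))*(3211 - 662) = (-1265 + 56*(-1/62))*2549 = (-1265 - 28/31)*2549 = -39243/31*2549 = -100030407/31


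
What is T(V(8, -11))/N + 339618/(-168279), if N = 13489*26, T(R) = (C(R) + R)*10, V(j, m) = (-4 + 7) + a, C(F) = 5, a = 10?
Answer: -19846416172/9836300201 ≈ -2.0177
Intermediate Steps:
V(j, m) = 13 (V(j, m) = (-4 + 7) + 10 = 3 + 10 = 13)
T(R) = 50 + 10*R (T(R) = (5 + R)*10 = 50 + 10*R)
N = 350714
T(V(8, -11))/N + 339618/(-168279) = (50 + 10*13)/350714 + 339618/(-168279) = (50 + 130)*(1/350714) + 339618*(-1/168279) = 180*(1/350714) - 113206/56093 = 90/175357 - 113206/56093 = -19846416172/9836300201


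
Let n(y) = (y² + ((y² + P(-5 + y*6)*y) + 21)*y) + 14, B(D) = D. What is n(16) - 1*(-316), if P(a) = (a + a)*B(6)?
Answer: 284570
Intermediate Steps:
P(a) = 12*a (P(a) = (a + a)*6 = (2*a)*6 = 12*a)
n(y) = 14 + y² + y*(21 + y² + y*(-60 + 72*y)) (n(y) = (y² + ((y² + (12*(-5 + y*6))*y) + 21)*y) + 14 = (y² + ((y² + (12*(-5 + 6*y))*y) + 21)*y) + 14 = (y² + ((y² + (-60 + 72*y)*y) + 21)*y) + 14 = (y² + ((y² + y*(-60 + 72*y)) + 21)*y) + 14 = (y² + (21 + y² + y*(-60 + 72*y))*y) + 14 = (y² + y*(21 + y² + y*(-60 + 72*y))) + 14 = 14 + y² + y*(21 + y² + y*(-60 + 72*y)))
n(16) - 1*(-316) = (14 - 59*16² + 21*16 + 73*16³) - 1*(-316) = (14 - 59*256 + 336 + 73*4096) + 316 = (14 - 15104 + 336 + 299008) + 316 = 284254 + 316 = 284570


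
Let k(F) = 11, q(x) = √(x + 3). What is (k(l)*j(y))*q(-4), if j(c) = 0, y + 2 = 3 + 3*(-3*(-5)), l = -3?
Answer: 0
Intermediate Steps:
q(x) = √(3 + x)
y = 46 (y = -2 + (3 + 3*(-3*(-5))) = -2 + (3 + 3*15) = -2 + (3 + 45) = -2 + 48 = 46)
(k(l)*j(y))*q(-4) = (11*0)*√(3 - 4) = 0*√(-1) = 0*I = 0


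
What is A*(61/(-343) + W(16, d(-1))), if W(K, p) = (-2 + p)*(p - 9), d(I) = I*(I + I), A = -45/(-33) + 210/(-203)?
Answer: -915/15631 ≈ -0.058538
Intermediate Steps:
A = 105/319 (A = -45*(-1/33) + 210*(-1/203) = 15/11 - 30/29 = 105/319 ≈ 0.32915)
d(I) = 2*I² (d(I) = I*(2*I) = 2*I²)
W(K, p) = (-9 + p)*(-2 + p) (W(K, p) = (-2 + p)*(-9 + p) = (-9 + p)*(-2 + p))
A*(61/(-343) + W(16, d(-1))) = 105*(61/(-343) + (18 + (2*(-1)²)² - 22*(-1)²))/319 = 105*(61*(-1/343) + (18 + (2*1)² - 22))/319 = 105*(-61/343 + (18 + 2² - 11*2))/319 = 105*(-61/343 + (18 + 4 - 22))/319 = 105*(-61/343 + 0)/319 = (105/319)*(-61/343) = -915/15631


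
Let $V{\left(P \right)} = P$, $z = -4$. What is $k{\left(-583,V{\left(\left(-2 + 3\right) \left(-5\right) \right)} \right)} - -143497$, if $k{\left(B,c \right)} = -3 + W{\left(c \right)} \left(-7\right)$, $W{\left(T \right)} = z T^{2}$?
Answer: $144194$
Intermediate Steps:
$W{\left(T \right)} = - 4 T^{2}$
$k{\left(B,c \right)} = -3 + 28 c^{2}$ ($k{\left(B,c \right)} = -3 + - 4 c^{2} \left(-7\right) = -3 + 28 c^{2}$)
$k{\left(-583,V{\left(\left(-2 + 3\right) \left(-5\right) \right)} \right)} - -143497 = \left(-3 + 28 \left(\left(-2 + 3\right) \left(-5\right)\right)^{2}\right) - -143497 = \left(-3 + 28 \left(1 \left(-5\right)\right)^{2}\right) + \left(-37501 + 180998\right) = \left(-3 + 28 \left(-5\right)^{2}\right) + 143497 = \left(-3 + 28 \cdot 25\right) + 143497 = \left(-3 + 700\right) + 143497 = 697 + 143497 = 144194$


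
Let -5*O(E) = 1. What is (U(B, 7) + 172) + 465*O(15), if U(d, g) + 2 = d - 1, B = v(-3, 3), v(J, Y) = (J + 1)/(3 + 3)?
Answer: 227/3 ≈ 75.667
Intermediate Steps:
v(J, Y) = ⅙ + J/6 (v(J, Y) = (1 + J)/6 = (1 + J)*(⅙) = ⅙ + J/6)
B = -⅓ (B = ⅙ + (⅙)*(-3) = ⅙ - ½ = -⅓ ≈ -0.33333)
O(E) = -⅕ (O(E) = -⅕*1 = -⅕)
U(d, g) = -3 + d (U(d, g) = -2 + (d - 1) = -2 + (-1 + d) = -3 + d)
(U(B, 7) + 172) + 465*O(15) = ((-3 - ⅓) + 172) + 465*(-⅕) = (-10/3 + 172) - 93 = 506/3 - 93 = 227/3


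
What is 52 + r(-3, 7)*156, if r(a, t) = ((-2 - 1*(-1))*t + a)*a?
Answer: 4732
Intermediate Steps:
r(a, t) = a*(a - t) (r(a, t) = ((-2 + 1)*t + a)*a = (-t + a)*a = (a - t)*a = a*(a - t))
52 + r(-3, 7)*156 = 52 - 3*(-3 - 1*7)*156 = 52 - 3*(-3 - 7)*156 = 52 - 3*(-10)*156 = 52 + 30*156 = 52 + 4680 = 4732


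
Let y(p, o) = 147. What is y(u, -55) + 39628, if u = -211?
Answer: 39775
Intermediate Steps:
y(u, -55) + 39628 = 147 + 39628 = 39775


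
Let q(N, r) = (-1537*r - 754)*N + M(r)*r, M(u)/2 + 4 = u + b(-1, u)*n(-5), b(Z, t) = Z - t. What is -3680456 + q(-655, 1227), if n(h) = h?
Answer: 1250146061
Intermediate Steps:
M(u) = 2 + 12*u (M(u) = -8 + 2*(u + (-1 - u)*(-5)) = -8 + 2*(u + (5 + 5*u)) = -8 + 2*(5 + 6*u) = -8 + (10 + 12*u) = 2 + 12*u)
q(N, r) = N*(-754 - 1537*r) + r*(2 + 12*r) (q(N, r) = (-1537*r - 754)*N + (2 + 12*r)*r = (-754 - 1537*r)*N + r*(2 + 12*r) = N*(-754 - 1537*r) + r*(2 + 12*r))
-3680456 + q(-655, 1227) = -3680456 + (-754*(-655) - 1537*(-655)*1227 + 2*1227*(1 + 6*1227)) = -3680456 + (493870 + 1235263845 + 2*1227*(1 + 7362)) = -3680456 + (493870 + 1235263845 + 2*1227*7363) = -3680456 + (493870 + 1235263845 + 18068802) = -3680456 + 1253826517 = 1250146061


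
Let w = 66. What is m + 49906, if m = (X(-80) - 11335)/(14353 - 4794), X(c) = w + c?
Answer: 477040105/9559 ≈ 49905.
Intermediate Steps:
X(c) = 66 + c
m = -11349/9559 (m = ((66 - 80) - 11335)/(14353 - 4794) = (-14 - 11335)/9559 = -11349*1/9559 = -11349/9559 ≈ -1.1873)
m + 49906 = -11349/9559 + 49906 = 477040105/9559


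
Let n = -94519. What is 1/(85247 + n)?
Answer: -1/9272 ≈ -0.00010785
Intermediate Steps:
1/(85247 + n) = 1/(85247 - 94519) = 1/(-9272) = -1/9272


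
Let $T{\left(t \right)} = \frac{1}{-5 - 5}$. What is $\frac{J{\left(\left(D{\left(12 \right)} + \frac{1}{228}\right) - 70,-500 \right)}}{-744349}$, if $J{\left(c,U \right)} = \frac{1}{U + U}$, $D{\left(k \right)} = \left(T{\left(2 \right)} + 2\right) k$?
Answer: $\frac{1}{744349000} \approx 1.3435 \cdot 10^{-9}$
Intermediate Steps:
$T{\left(t \right)} = - \frac{1}{10}$ ($T{\left(t \right)} = \frac{1}{-10} = - \frac{1}{10}$)
$D{\left(k \right)} = \frac{19 k}{10}$ ($D{\left(k \right)} = \left(- \frac{1}{10} + 2\right) k = \frac{19 k}{10}$)
$J{\left(c,U \right)} = \frac{1}{2 U}$
$\frac{J{\left(\left(D{\left(12 \right)} + \frac{1}{228}\right) - 70,-500 \right)}}{-744349} = \frac{\frac{1}{2} \frac{1}{-500}}{-744349} = \frac{1}{2} \left(- \frac{1}{500}\right) \left(- \frac{1}{744349}\right) = \left(- \frac{1}{1000}\right) \left(- \frac{1}{744349}\right) = \frac{1}{744349000}$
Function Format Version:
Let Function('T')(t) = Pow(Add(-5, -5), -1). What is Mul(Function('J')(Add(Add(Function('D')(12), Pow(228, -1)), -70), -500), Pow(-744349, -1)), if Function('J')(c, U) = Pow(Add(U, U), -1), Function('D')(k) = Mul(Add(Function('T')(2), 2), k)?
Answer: Rational(1, 744349000) ≈ 1.3435e-9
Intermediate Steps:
Function('T')(t) = Rational(-1, 10) (Function('T')(t) = Pow(-10, -1) = Rational(-1, 10))
Function('D')(k) = Mul(Rational(19, 10), k) (Function('D')(k) = Mul(Add(Rational(-1, 10), 2), k) = Mul(Rational(19, 10), k))
Function('J')(c, U) = Mul(Rational(1, 2), Pow(U, -1)) (Function('J')(c, U) = Pow(Mul(2, U), -1) = Mul(Rational(1, 2), Pow(U, -1)))
Mul(Function('J')(Add(Add(Function('D')(12), Pow(228, -1)), -70), -500), Pow(-744349, -1)) = Mul(Mul(Rational(1, 2), Pow(-500, -1)), Pow(-744349, -1)) = Mul(Mul(Rational(1, 2), Rational(-1, 500)), Rational(-1, 744349)) = Mul(Rational(-1, 1000), Rational(-1, 744349)) = Rational(1, 744349000)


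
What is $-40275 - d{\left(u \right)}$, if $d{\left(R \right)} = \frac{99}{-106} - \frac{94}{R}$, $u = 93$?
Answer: $- \frac{397011779}{9858} \approx -40273.0$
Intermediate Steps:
$d{\left(R \right)} = - \frac{99}{106} - \frac{94}{R}$ ($d{\left(R \right)} = 99 \left(- \frac{1}{106}\right) - \frac{94}{R} = - \frac{99}{106} - \frac{94}{R}$)
$-40275 - d{\left(u \right)} = -40275 - \left(- \frac{99}{106} - \frac{94}{93}\right) = -40275 - - \frac{19171}{9858} = -40275 + \frac{19171}{9858} = - \frac{397011779}{9858}$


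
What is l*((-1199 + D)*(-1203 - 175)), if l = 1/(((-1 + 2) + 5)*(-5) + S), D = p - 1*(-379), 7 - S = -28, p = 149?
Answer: 924638/5 ≈ 1.8493e+5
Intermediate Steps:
S = 35 (S = 7 - 1*(-28) = 7 + 28 = 35)
D = 528 (D = 149 - 1*(-379) = 149 + 379 = 528)
l = 1/5 (l = 1/(((-1 + 2) + 5)*(-5) + 35) = 1/((1 + 5)*(-5) + 35) = 1/(6*(-5) + 35) = 1/(-30 + 35) = 1/5 ≈ 0.20000)
l*((-1199 + D)*(-1203 - 175)) = ((-1199 + 528)*(-1203 - 175))/5 = (-671*(-1378))/5 = (1/5)*924638 = 924638/5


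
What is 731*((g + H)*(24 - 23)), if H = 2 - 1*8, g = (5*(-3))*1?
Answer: -15351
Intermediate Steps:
g = -15 (g = -15*1 = -15)
H = -6 (H = 2 - 8 = -6)
731*((g + H)*(24 - 23)) = 731*((-15 - 6)*(24 - 23)) = 731*(-21*1) = 731*(-21) = -15351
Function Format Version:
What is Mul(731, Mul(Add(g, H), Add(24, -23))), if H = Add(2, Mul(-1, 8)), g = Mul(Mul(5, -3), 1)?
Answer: -15351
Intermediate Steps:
g = -15 (g = Mul(-15, 1) = -15)
H = -6 (H = Add(2, -8) = -6)
Mul(731, Mul(Add(g, H), Add(24, -23))) = Mul(731, Mul(Add(-15, -6), Add(24, -23))) = Mul(731, Mul(-21, 1)) = Mul(731, -21) = -15351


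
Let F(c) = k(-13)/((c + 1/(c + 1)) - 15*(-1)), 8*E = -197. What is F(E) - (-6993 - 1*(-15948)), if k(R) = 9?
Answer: -130908843/14617 ≈ -8955.9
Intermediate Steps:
E = -197/8 (E = (1/8)*(-197) = -197/8 ≈ -24.625)
F(c) = 9/(15 + c + 1/(1 + c)) (F(c) = 9/((c + 1/(c + 1)) - 15*(-1)) = 9/((c + 1/(1 + c)) + 15) = 9/(15 + c + 1/(1 + c)))
F(E) - (-6993 - 1*(-15948)) = 9*(1 - 197/8)/(16 + (-197/8)**2 + 16*(-197/8)) - (-6993 - 1*(-15948)) = 9*(-189/8)/(16 + 38809/64 - 394) - (-6993 + 15948) = 9*(-189/8)/(14617/64) - 1*8955 = 9*(64/14617)*(-189/8) - 8955 = -13608/14617 - 8955 = -130908843/14617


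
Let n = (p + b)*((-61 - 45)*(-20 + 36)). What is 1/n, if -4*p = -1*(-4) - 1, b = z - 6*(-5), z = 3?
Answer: -1/54696 ≈ -1.8283e-5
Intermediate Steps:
b = 33 (b = 3 - 6*(-5) = 3 + 30 = 33)
p = -3/4 (p = -(-1*(-4) - 1)/4 = -(4 - 1)/4 = -1/4*3 = -3/4 ≈ -0.75000)
n = -54696 (n = (-3/4 + 33)*((-61 - 45)*(-20 + 36)) = 129*(-106*16)/4 = (129/4)*(-1696) = -54696)
1/n = 1/(-54696) = -1/54696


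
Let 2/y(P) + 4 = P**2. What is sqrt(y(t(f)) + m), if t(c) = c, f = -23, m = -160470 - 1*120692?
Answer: 8*I*sqrt(48434547)/105 ≈ 530.25*I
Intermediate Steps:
m = -281162 (m = -160470 - 120692 = -281162)
y(P) = 2/(-4 + P**2)
sqrt(y(t(f)) + m) = sqrt(2/(-4 + (-23)**2) - 281162) = sqrt(2/(-4 + 529) - 281162) = sqrt(2/525 - 281162) = sqrt(-147610048/525) = 8*I*sqrt(48434547)/105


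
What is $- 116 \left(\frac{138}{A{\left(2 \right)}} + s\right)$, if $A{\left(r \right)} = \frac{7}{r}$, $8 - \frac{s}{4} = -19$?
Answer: $- \frac{119712}{7} \approx -17102.0$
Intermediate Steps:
$s = 108$ ($s = 32 - -76 = 32 + 76 = 108$)
$- 116 \left(\frac{138}{A{\left(2 \right)}} + s\right) = - 116 \left(\frac{138}{7 \cdot \frac{1}{2}} + 108\right) = - 116 \left(\frac{138}{\frac{7}{2}} + 108\right) = - 116 \left(138 \cdot \frac{2}{7} + 108\right) = - 116 \left(\frac{276}{7} + 108\right) = \left(-116\right) \frac{1032}{7} = - \frac{119712}{7}$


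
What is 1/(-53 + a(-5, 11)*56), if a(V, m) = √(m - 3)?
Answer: 53/22279 + 112*√2/22279 ≈ 0.0094884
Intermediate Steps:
a(V, m) = √(-3 + m)
1/(-53 + a(-5, 11)*56) = 1/(-53 + √(-3 + 11)*56) = 1/(-53 + √8*56) = 1/(-53 + (2*√2)*56) = 1/(-53 + 112*√2)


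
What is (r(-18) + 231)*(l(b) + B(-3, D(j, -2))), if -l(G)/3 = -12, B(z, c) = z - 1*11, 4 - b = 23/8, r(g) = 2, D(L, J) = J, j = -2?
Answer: 5126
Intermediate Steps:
b = 9/8 (b = 4 - 23/8 = 9/8 ≈ 1.1250)
B(z, c) = -11 + z (B(z, c) = z - 11 = -11 + z)
l(G) = 36 (l(G) = -3*(-12) = 36)
(r(-18) + 231)*(l(b) + B(-3, D(j, -2))) = (2 + 231)*(36 + (-11 - 3)) = 233*(36 - 14) = 233*22 = 5126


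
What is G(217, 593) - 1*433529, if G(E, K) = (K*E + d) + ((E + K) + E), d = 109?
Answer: -303712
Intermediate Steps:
G(E, K) = 109 + K + 2*E + E*K (G(E, K) = (K*E + 109) + ((E + K) + E) = (E*K + 109) + (K + 2*E) = (109 + E*K) + (K + 2*E) = 109 + K + 2*E + E*K)
G(217, 593) - 1*433529 = (109 + 593 + 2*217 + 217*593) - 1*433529 = (109 + 593 + 434 + 128681) - 433529 = 129817 - 433529 = -303712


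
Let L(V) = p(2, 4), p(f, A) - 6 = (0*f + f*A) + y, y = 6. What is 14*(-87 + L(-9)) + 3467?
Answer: 2529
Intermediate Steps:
p(f, A) = 12 + A*f (p(f, A) = 6 + ((0*f + f*A) + 6) = 6 + ((0 + A*f) + 6) = 6 + (A*f + 6) = 6 + (6 + A*f) = 12 + A*f)
L(V) = 20 (L(V) = 12 + 4*2 = 12 + 8 = 20)
14*(-87 + L(-9)) + 3467 = 14*(-87 + 20) + 3467 = 14*(-67) + 3467 = -938 + 3467 = 2529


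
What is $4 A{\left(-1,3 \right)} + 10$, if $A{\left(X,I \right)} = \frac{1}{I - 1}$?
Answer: $12$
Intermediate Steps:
$A{\left(X,I \right)} = \frac{1}{-1 + I}$
$4 A{\left(-1,3 \right)} + 10 = \frac{4}{-1 + 3} + 10 = \frac{4}{2} + 10 = 4 \cdot \frac{1}{2} + 10 = 2 + 10 = 12$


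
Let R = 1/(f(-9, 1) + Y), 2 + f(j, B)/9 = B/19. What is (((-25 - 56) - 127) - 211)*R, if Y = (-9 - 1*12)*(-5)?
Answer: -7961/1662 ≈ -4.7900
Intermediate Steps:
f(j, B) = -18 + 9*B/19 (f(j, B) = -18 + 9*(B/19) = -18 + 9*B/19)
Y = 105 (Y = (-9 - 12)*(-5) = -21*(-5) = 105)
R = 19/1662 (R = 1/((-18 + (9/19)*1) + 105) = 1/((-18 + 9/19) + 105) = 1/(-333/19 + 105) = 1/(1662/19) = 19/1662 ≈ 0.011432)
(((-25 - 56) - 127) - 211)*R = (((-25 - 56) - 127) - 211)*(19/1662) = ((-81 - 127) - 211)*(19/1662) = (-208 - 211)*(19/1662) = -419*19/1662 = -7961/1662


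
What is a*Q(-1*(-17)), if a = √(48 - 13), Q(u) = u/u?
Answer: √35 ≈ 5.9161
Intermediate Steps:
Q(u) = 1
a = √35 ≈ 5.9161
a*Q(-1*(-17)) = √35*1 = √35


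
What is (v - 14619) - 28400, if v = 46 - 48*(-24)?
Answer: -41821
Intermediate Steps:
v = 1198 (v = 46 + 1152 = 1198)
(v - 14619) - 28400 = (1198 - 14619) - 28400 = -13421 - 28400 = -41821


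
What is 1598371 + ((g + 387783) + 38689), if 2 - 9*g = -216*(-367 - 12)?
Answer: 18141725/9 ≈ 2.0157e+6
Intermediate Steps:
g = -81862/9 (g = 2/9 - (-24)*(-367 - 12) = 2/9 - (-24)*(-379) = 2/9 - ⅑*81864 = 2/9 - 9096 = -81862/9 ≈ -9095.8)
1598371 + ((g + 387783) + 38689) = 1598371 + ((-81862/9 + 387783) + 38689) = 1598371 + (3408185/9 + 38689) = 1598371 + 3756386/9 = 18141725/9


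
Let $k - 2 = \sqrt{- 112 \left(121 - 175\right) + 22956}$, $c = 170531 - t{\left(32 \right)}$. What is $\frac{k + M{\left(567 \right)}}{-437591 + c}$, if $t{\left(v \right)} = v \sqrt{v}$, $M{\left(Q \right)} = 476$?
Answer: $- \frac{15956835}{8915126354} - \frac{66765 \sqrt{7251}}{8915126354} + \frac{16 \sqrt{14502}}{4457563177} + \frac{3824 \sqrt{2}}{4457563177} \approx -0.0024259$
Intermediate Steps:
$t{\left(v \right)} = v^{\frac{3}{2}}$
$c = 170531 - 128 \sqrt{2}$ ($c = 170531 - 32^{\frac{3}{2}} = 170531 - 128 \sqrt{2} \approx 1.7035 \cdot 10^{5}$)
$k = 2 + 2 \sqrt{7251}$ ($k = 2 + \sqrt{- 112 \left(121 - 175\right) + 22956} = 2 + \sqrt{\left(-112\right) \left(-54\right) + 22956} = 2 + \sqrt{6048 + 22956} = 2 + \sqrt{29004} = 2 + 2 \sqrt{7251} \approx 172.31$)
$\frac{k + M{\left(567 \right)}}{-437591 + c} = \frac{\left(2 + 2 \sqrt{7251}\right) + 476}{-437591 + \left(170531 - 128 \sqrt{2}\right)} = \frac{478 + 2 \sqrt{7251}}{-267060 - 128 \sqrt{2}}$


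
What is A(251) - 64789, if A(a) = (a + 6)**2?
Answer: 1260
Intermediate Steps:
A(a) = (6 + a)**2
A(251) - 64789 = (6 + 251)**2 - 64789 = 257**2 - 64789 = 66049 - 64789 = 1260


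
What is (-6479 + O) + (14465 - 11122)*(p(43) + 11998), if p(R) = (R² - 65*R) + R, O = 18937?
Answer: 37103043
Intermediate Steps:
p(R) = R² - 64*R
(-6479 + O) + (14465 - 11122)*(p(43) + 11998) = (-6479 + 18937) + (14465 - 11122)*(43*(-64 + 43) + 11998) = 12458 + 3343*(43*(-21) + 11998) = 12458 + 3343*(-903 + 11998) = 12458 + 3343*11095 = 12458 + 37090585 = 37103043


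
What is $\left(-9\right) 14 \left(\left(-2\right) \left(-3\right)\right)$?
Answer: $-756$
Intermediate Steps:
$\left(-9\right) 14 \left(\left(-2\right) \left(-3\right)\right) = \left(-126\right) 6 = -756$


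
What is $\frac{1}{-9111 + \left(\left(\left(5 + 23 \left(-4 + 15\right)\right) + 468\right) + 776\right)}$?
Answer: $- \frac{1}{7609} \approx -0.00013142$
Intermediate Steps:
$\frac{1}{-9111 + \left(\left(\left(5 + 23 \left(-4 + 15\right)\right) + 468\right) + 776\right)} = \frac{1}{-9111 + \left(\left(\left(5 + 23 \cdot 11\right) + 468\right) + 776\right)} = \frac{1}{-9111 + \left(\left(\left(5 + 253\right) + 468\right) + 776\right)} = \frac{1}{-9111 + \left(\left(258 + 468\right) + 776\right)} = \frac{1}{-9111 + \left(726 + 776\right)} = \frac{1}{-9111 + 1502} = \frac{1}{-7609} = - \frac{1}{7609}$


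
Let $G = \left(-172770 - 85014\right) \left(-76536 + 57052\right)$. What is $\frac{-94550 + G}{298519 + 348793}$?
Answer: $\frac{2511284453}{323656} \approx 7759.1$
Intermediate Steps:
$G = 5022663456$ ($G = \left(-257784\right) \left(-19484\right) = 5022663456$)
$\frac{-94550 + G}{298519 + 348793} = \frac{-94550 + 5022663456}{298519 + 348793} = \frac{5022568906}{647312} = 5022568906 \cdot \frac{1}{647312} = \frac{2511284453}{323656}$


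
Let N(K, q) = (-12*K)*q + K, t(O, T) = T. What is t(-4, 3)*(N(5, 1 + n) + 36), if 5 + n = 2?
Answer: 483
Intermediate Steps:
n = -3 (n = -5 + 2 = -3)
N(K, q) = K - 12*K*q (N(K, q) = -12*K*q + K = K - 12*K*q)
t(-4, 3)*(N(5, 1 + n) + 36) = 3*(5*(1 - 12*(1 - 3)) + 36) = 3*(5*(1 - 12*(-2)) + 36) = 3*(5*(1 + 24) + 36) = 3*(5*25 + 36) = 3*(125 + 36) = 3*161 = 483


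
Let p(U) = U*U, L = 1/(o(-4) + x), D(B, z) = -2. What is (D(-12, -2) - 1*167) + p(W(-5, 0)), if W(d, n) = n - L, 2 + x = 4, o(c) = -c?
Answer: -6083/36 ≈ -168.97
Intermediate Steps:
x = 2 (x = -2 + 4 = 2)
L = ⅙ (L = 1/(-1*(-4) + 2) = 1/(4 + 2) = 1/6 = ⅙ ≈ 0.16667)
W(d, n) = -⅙ + n (W(d, n) = n - 1*⅙ = n - ⅙ = -⅙ + n)
p(U) = U²
(D(-12, -2) - 1*167) + p(W(-5, 0)) = (-2 - 1*167) + (-⅙ + 0)² = (-2 - 167) + (-⅙)² = -169 + 1/36 = -6083/36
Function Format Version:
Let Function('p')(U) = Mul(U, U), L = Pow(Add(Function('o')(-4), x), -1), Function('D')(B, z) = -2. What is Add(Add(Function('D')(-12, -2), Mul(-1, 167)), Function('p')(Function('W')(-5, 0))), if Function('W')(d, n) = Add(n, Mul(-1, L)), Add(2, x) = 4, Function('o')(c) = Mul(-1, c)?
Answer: Rational(-6083, 36) ≈ -168.97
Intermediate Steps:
x = 2 (x = Add(-2, 4) = 2)
L = Rational(1, 6) (L = Pow(Add(Mul(-1, -4), 2), -1) = Pow(Add(4, 2), -1) = Pow(6, -1) = Rational(1, 6) ≈ 0.16667)
Function('W')(d, n) = Add(Rational(-1, 6), n) (Function('W')(d, n) = Add(n, Mul(-1, Rational(1, 6))) = Add(n, Rational(-1, 6)) = Add(Rational(-1, 6), n))
Function('p')(U) = Pow(U, 2)
Add(Add(Function('D')(-12, -2), Mul(-1, 167)), Function('p')(Function('W')(-5, 0))) = Add(Add(-2, Mul(-1, 167)), Pow(Add(Rational(-1, 6), 0), 2)) = Add(Add(-2, -167), Pow(Rational(-1, 6), 2)) = Add(-169, Rational(1, 36)) = Rational(-6083, 36)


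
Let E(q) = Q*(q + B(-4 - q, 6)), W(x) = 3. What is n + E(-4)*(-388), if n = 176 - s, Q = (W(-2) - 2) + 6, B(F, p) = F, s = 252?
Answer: 10788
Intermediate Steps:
Q = 7 (Q = (3 - 2) + 6 = 1 + 6 = 7)
E(q) = -28 (E(q) = 7*(q + (-4 - q)) = 7*(-4) = -28)
n = -76 (n = 176 - 1*252 = 176 - 252 = -76)
n + E(-4)*(-388) = -76 - 28*(-388) = -76 + 10864 = 10788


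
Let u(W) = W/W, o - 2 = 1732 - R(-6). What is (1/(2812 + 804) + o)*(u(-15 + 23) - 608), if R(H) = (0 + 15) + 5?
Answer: -3762079775/3616 ≈ -1.0404e+6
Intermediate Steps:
R(H) = 20 (R(H) = 15 + 5 = 20)
o = 1714 (o = 2 + (1732 - 1*20) = 2 + (1732 - 20) = 2 + 1712 = 1714)
u(W) = 1
(1/(2812 + 804) + o)*(u(-15 + 23) - 608) = (1/(2812 + 804) + 1714)*(1 - 608) = (1/3616 + 1714)*(-607) = (6197825/3616)*(-607) = -3762079775/3616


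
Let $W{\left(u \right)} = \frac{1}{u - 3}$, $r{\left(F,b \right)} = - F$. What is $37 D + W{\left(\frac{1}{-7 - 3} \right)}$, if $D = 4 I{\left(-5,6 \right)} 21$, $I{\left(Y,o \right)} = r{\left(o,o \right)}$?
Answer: $- \frac{578098}{31} \approx -18648.0$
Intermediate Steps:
$W{\left(u \right)} = \frac{1}{-3 + u}$
$I{\left(Y,o \right)} = - o$
$D = -504$ ($D = 4 \left(\left(-1\right) 6\right) 21 = 4 \left(-6\right) 21 = \left(-24\right) 21 = -504$)
$37 D + W{\left(\frac{1}{-7 - 3} \right)} = 37 \left(-504\right) + \frac{1}{-3 + \frac{1}{-7 - 3}} = -18648 + \frac{1}{-3 + \frac{1}{-10}} = -18648 + \frac{1}{-3 - \frac{1}{10}} = -18648 + \frac{1}{- \frac{31}{10}} = -18648 - \frac{10}{31} = - \frac{578098}{31}$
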